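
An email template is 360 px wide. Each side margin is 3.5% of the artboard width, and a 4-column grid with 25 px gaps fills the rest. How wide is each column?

Each margin = 3.5% of 360 = 12.6 px; content = 360 − 2·12.6 = 334.8 px.
4c + 3·25 = 334.8 → 4c = 259.8 → c = 64.95 px.

64.95 px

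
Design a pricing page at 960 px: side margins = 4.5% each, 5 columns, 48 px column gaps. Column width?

136.32 px

960 × (1 − 2·4.5%) = 960 × 91% = 873.6 px for the columns.
873.6 − 4·48 = 681.6; ÷5 gives c = 136.32 px.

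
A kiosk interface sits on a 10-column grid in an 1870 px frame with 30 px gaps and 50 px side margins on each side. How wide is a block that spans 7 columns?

Content width = 1870 − 2·50 = 1770 px.
10 columns + 9 gaps: 10c + 9·30 = 1770.
10c = 1770 − 270 = 1500, so c = 150 px.
7 columns plus 6 gaps: 1050 + 180 = 1230 px.

1230 px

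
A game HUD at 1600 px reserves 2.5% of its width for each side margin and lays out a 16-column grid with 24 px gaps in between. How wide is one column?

Each margin = 2.5% of 1600 = 40 px; content = 1600 − 2·40 = 1520 px.
Subtracting 15 gaps of 24 leaves 1160 for 16 columns, so c = 72.5 px.

72.5 px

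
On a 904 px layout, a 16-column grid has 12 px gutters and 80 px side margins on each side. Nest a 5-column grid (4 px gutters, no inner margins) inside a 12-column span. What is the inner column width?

107.8 px

Take off 160 px of margins, leaving 744 px.
16 columns + 15 gutters: 16c + 15·12 = 744.
16c = 744 − 180 = 564, so c = 35.25 px.
12-column span = 12·35.25 + 11·12 = 555 px.
555 − 4·4 = 539; ÷5 gives d = 107.8 px.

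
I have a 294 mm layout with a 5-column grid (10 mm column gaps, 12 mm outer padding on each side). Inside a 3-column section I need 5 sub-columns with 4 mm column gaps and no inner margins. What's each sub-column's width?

28.4 mm

Outer content = 294 − 2·12 = 270 mm.
Subtracting 4 column gaps of 10 leaves 230 for 5 columns, so c = 46 mm.
3 columns plus 2 column gaps: 138 + 20 = 158 mm.
Subtracting 4 column gaps of 4 leaves 142 for 5 columns, so d = 28.4 mm.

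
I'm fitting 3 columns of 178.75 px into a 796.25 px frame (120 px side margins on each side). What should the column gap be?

Inside the margins: 796.25 − 240 = 556.25 px.
3·178.75 + 2g = 556.25 → 2g = 20 → g = 10 px.

10 px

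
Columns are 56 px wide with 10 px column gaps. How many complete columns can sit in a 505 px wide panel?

Each extra column adds 56 + 10 = 66 px.
(505 + 10) / 66 = 7.80, so 7 columns fit.

7 columns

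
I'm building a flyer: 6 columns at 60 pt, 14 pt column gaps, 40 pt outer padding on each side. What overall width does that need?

Total width: 2·40 + 6·60 + 5·14 = 510 pt.

510 pt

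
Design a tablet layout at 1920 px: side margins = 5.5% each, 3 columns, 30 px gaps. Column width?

Each margin = 5.5% of 1920 = 105.6 px; content = 1920 − 2·105.6 = 1708.8 px.
Subtracting 2 gaps of 30 leaves 1648.8 for 3 columns, so c = 549.6 px.

549.6 px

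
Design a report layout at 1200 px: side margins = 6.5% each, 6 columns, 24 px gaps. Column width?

1200 × (1 − 2·6.5%) = 1200 × 87% = 1044 px for the columns.
1044 − 5·24 = 924; ÷6 gives c = 154 px.

154 px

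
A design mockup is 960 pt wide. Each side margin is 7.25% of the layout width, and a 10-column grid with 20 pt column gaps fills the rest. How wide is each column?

Each margin = 7.25% of 960 = 69.6 pt; content = 960 − 2·69.6 = 820.8 pt.
820.8 − 9·20 = 640.8; ÷10 gives c = 64.08 pt.

64.08 pt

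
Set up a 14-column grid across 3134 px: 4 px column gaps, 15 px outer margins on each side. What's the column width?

Subtract both margins: 3134 − 2·15 = 3104 px.
14 columns + 13 column gaps: 14c + 13·4 = 3104.
14c = 3104 − 52 = 3052, so c = 218 px.

218 px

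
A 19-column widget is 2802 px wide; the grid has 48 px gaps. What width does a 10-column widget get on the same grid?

Subtracting 18 gaps of 48 leaves 1938 for 19 columns, so c = 102 px.
10-column span = 10·102 + 9·48 = 1452 px.

1452 px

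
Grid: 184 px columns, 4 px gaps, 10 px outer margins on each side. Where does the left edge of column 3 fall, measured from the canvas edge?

386 px

Before column 3: the margin + 2 columns + 2 gaps.
Offset = 10 + 2·(184 + 4) = 10 + 376 = 386 px.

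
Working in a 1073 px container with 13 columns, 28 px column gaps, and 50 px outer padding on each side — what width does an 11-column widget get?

Inside the margins: 1073 − 100 = 973 px.
13 columns + 12 column gaps: 13c + 12·28 = 973.
13c = 973 − 336 = 637, so c = 49 px.
11-column span = 11·49 + 10·28 = 819 px.

819 px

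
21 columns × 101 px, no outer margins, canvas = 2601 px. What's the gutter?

24 px

Columns use 2121 px, leaving 480 px across 20 gutters = 24 px each.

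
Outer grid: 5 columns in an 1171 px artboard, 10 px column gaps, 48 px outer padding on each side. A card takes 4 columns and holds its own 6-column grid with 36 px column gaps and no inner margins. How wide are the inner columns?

Subtract both margins: 1171 − 2·48 = 1075 px.
1075 − 4·10 = 1035; ÷5 gives c = 207 px.
4-column span = 4·207 + 3·10 = 858 px.
Subtracting 5 column gaps of 36 leaves 678 for 6 columns, so d = 113 px.

113 px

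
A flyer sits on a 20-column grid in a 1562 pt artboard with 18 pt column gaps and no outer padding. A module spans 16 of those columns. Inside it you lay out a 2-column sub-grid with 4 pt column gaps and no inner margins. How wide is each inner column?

621 pt

1562 − 19·18 = 1220; ÷20 gives c = 61 pt.
Span of 16: 16·61 + 15·18 = 976 + 270 = 1246 pt.
2 columns + 1 column gap: 2d + 1·4 = 1246.
2d = 1246 − 4 = 1242, so d = 621 pt.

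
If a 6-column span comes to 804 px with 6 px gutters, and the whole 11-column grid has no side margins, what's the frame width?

1479 px

804 − 5·6 = 774; ÷6 gives c = 129 px.
Summing: 1419 + 60 = 1479 px.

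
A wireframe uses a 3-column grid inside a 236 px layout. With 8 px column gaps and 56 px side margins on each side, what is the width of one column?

Subtract both margins: 236 − 2·56 = 124 px.
3 columns + 2 column gaps: 3c + 2·8 = 124.
3c = 124 − 16 = 108, so c = 36 px.

36 px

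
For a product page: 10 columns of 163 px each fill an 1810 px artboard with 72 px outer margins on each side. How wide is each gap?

4 px

Inside the margins: 1810 − 144 = 1666 px.
10 columns take 10·163 = 1630 px; remaining 36 splits into 9 gaps.
g = 36 / 9 = 4 px.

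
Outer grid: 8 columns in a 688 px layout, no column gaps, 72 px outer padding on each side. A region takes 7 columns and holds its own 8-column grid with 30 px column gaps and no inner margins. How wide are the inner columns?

Subtract both margins: 688 − 2·72 = 544 px.
8c = 544 → c = 68 px.
With no column gaps, 7 columns span 7·68 = 476 px.
8 columns + 7 column gaps: 8d + 7·30 = 476.
8d = 476 − 210 = 266, so d = 33.25 px.

33.25 px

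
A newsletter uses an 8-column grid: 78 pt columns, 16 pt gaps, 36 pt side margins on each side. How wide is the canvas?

Total width: 2·36 + 8·78 + 7·16 = 808 pt.

808 pt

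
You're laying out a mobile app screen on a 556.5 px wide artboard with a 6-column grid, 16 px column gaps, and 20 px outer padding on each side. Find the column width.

72.75 px

Inside the margins: 556.5 − 40 = 516.5 px.
Subtracting 5 column gaps of 16 leaves 436.5 for 6 columns, so c = 72.75 px.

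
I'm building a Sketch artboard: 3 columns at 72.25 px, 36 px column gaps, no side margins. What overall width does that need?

288.75 px

Summing: 216.75 + 72 = 288.75 px.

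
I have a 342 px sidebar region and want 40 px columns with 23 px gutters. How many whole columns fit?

Each extra column adds 40 + 23 = 63 px.
(342 + 23) / 63 = 5.79, so 5 columns fit.

5 columns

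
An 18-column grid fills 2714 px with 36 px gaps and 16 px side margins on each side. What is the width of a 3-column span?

Content width = 2714 − 2·16 = 2682 px.
2682 − 17·36 = 2070; ÷18 gives c = 115 px.
Span of 3: 3·115 + 2·36 = 345 + 72 = 417 px.

417 px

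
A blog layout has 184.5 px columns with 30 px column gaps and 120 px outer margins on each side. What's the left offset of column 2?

334.5 px

Before column 2: the margin + 1 column + 1 column gap.
Offset = 120 + 1·(184.5 + 30) = 120 + 214.5 = 334.5 px.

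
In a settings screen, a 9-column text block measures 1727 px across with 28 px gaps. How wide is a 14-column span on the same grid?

9c + 8·28 = 1727 → 9c = 1503 → c = 167 px.
Span of 14: 14·167 + 13·28 = 2338 + 364 = 2702 px.

2702 px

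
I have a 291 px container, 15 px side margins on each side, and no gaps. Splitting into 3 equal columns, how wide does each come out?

87 px

Subtract both margins: 291 − 2·15 = 261 px.
With no gaps, each column is 261/3 = 87 px.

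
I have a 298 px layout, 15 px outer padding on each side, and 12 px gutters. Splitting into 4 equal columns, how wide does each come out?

58 px

Inside the margins: 298 − 30 = 268 px.
Subtracting 3 gutters of 12 leaves 232 for 4 columns, so c = 58 px.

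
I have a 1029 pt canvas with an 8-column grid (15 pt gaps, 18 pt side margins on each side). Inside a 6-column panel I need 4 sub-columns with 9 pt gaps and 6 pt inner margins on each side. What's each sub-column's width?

Subtract both margins: 1029 − 2·18 = 993 pt.
Subtracting 7 gaps of 15 leaves 888 for 8 columns, so c = 111 pt.
Span of 6: 6·111 + 5·15 = 666 + 75 = 741 pt.
Inner content = 741 − 2·6 = 729 pt.
729 − 3·9 = 702; ÷4 gives d = 175.5 pt.

175.5 pt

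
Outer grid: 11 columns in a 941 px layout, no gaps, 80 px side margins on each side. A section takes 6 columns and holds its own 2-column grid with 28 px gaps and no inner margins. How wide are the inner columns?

199 px

Inside the margins: 941 − 160 = 781 px.
781 / 11 = 71 px per column.
6-column span = 6·71 = 426 px.
Subtracting 1 gap of 28 leaves 398 for 2 columns, so d = 199 px.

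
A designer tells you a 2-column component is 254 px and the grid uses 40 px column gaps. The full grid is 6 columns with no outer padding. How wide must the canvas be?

842 px

Subtracting 1 column gap of 40 leaves 214 for 2 columns, so c = 107 px.
Total width: 6·107 + 5·40 = 842 px.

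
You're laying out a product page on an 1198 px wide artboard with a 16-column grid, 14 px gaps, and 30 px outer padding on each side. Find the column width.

Content width = 1198 − 2·30 = 1138 px.
1138 − 15·14 = 928; ÷16 gives c = 58 px.

58 px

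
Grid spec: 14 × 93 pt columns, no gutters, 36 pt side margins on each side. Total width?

Frame = 2·36 + 14·93 = 72 + 1302 = 1374 pt.

1374 pt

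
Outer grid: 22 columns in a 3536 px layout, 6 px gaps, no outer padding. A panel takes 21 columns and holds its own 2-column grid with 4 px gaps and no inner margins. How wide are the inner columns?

1685.5 px

22 columns + 21 gaps: 22c + 21·6 = 3536.
22c = 3536 − 126 = 3410, so c = 155 px.
Span of 21: 21·155 + 20·6 = 3255 + 120 = 3375 px.
2 columns + 1 gap: 2d + 1·4 = 3375.
2d = 3375 − 4 = 3371, so d = 1685.5 px.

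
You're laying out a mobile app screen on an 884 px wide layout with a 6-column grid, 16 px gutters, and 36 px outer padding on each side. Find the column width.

Content width = 884 − 2·36 = 812 px.
6c + 5·16 = 812 → 6c = 732 → c = 122 px.

122 px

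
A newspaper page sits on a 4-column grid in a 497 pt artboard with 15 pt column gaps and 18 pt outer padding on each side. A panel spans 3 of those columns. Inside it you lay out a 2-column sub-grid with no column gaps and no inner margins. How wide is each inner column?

Subtract both margins: 497 − 2·18 = 461 pt.
4c + 3·15 = 461 → 4c = 416 → c = 104 pt.
3-column span = 3·104 + 2·15 = 342 pt.
With no column gaps, each column is 342/2 = 171 pt.

171 pt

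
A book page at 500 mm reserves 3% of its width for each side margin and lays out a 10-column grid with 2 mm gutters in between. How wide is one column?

45.2 mm

Each margin = 3% of 500 = 15 mm; content = 500 − 2·15 = 470 mm.
10 columns + 9 gutters: 10c + 9·2 = 470.
10c = 470 − 18 = 452, so c = 45.2 mm.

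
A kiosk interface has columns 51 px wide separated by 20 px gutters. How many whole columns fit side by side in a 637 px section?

k columns need k·51 + (k−1)·20 = k·71 − 20.
k·71 − 20 ≤ 637 → k ≤ 657 / 71 ≈ 9.25, so k = 9.

9 columns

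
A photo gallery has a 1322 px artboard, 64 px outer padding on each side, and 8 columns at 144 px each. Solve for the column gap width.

6 px

Subtract both margins: 1322 − 2·64 = 1194 px.
Columns use 1152 px, leaving 42 px across 7 column gaps = 6 px each.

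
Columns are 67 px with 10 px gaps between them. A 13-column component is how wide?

13-column span = 13·67 + 12·10 = 991 px.

991 px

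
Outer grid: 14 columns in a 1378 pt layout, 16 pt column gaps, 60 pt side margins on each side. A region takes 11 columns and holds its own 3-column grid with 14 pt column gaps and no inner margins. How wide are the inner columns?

319 pt

Take off 120 pt of margins, leaving 1258 pt.
1258 − 13·16 = 1050; ÷14 gives c = 75 pt.
11 columns plus 10 column gaps: 825 + 160 = 985 pt.
3d + 2·14 = 985 → 3d = 957 → d = 319 pt.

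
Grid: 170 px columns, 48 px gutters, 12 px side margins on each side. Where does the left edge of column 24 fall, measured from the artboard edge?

5026 px

Column 24 starts at margin + 23·(column + gutter) = 12 + 23·218 = 5026 px.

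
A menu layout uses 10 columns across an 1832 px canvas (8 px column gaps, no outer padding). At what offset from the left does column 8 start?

1288 px

10 columns + 9 column gaps: 10c + 9·8 = 1832.
10c = 1832 − 72 = 1760, so c = 176 px.
Before column 8: 7 columns + 7 column gaps.
Offset = 7·(176 + 8) = 7·184 = 1288 px.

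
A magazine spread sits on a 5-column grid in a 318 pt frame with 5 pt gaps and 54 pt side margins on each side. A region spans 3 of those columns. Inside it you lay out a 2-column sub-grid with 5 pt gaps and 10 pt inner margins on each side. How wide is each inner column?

49.5 pt

Inside the margins: 318 − 108 = 210 pt.
Subtracting 4 gaps of 5 leaves 190 for 5 columns, so c = 38 pt.
3 columns plus 2 gaps: 114 + 10 = 124 pt.
Inner content = 124 − 2·10 = 104 pt.
Subtracting 1 gap of 5 leaves 99 for 2 columns, so d = 49.5 pt.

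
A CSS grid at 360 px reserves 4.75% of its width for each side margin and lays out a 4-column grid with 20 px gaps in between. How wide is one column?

66.45 px

Each margin = 4.75% of 360 = 17.1 px; content = 360 − 2·17.1 = 325.8 px.
Subtracting 3 gaps of 20 leaves 265.8 for 4 columns, so c = 66.45 px.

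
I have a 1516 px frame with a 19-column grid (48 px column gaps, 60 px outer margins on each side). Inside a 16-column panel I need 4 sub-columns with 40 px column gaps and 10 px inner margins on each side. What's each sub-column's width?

Subtract both margins: 1516 − 2·60 = 1396 px.
19 columns + 18 column gaps: 19c + 18·48 = 1396.
19c = 1396 − 864 = 532, so c = 28 px.
Span of 16: 16·28 + 15·48 = 448 + 720 = 1168 px.
Inner content = 1168 − 2·10 = 1148 px.
Subtracting 3 column gaps of 40 leaves 1028 for 4 columns, so d = 257 px.

257 px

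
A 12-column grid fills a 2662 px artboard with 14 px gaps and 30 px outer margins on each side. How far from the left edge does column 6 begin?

Content = 2662 − 2·30 = 2602 px.
2602 − 11·14 = 2448; ÷12 gives c = 204 px.
Before column 6: the margin + 5 columns + 5 gaps.
Offset = 30 + 5·(204 + 14) = 30 + 1090 = 1120 px.

1120 px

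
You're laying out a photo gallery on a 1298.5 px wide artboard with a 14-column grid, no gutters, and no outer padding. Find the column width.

92.75 px

With no gutters, each column is 1298.5/14 = 92.75 px.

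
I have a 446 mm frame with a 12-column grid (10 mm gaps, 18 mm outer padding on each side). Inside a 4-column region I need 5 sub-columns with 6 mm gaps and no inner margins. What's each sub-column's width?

21.2 mm

Inside the margins: 446 − 36 = 410 mm.
12 columns + 11 gaps: 12c + 11·10 = 410.
12c = 410 − 110 = 300, so c = 25 mm.
Span of 4: 4·25 + 3·10 = 100 + 30 = 130 mm.
5 columns + 4 gaps: 5d + 4·6 = 130.
5d = 130 − 24 = 106, so d = 21.2 mm.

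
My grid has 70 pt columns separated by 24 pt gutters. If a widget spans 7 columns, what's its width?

7 columns plus 6 gutters: 490 + 144 = 634 pt.

634 pt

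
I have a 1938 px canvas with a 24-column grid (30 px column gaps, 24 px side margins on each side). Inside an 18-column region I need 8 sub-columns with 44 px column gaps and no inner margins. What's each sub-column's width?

Take off 48 px of margins, leaving 1890 px.
24c + 23·30 = 1890 → 24c = 1200 → c = 50 px.
18 columns plus 17 column gaps: 900 + 510 = 1410 px.
1410 − 7·44 = 1102; ÷8 gives d = 137.75 px.

137.75 px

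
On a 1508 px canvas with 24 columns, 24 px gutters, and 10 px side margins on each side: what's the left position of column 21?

1270 px

Take off 20 px of margins, leaving 1488 px.
1488 − 23·24 = 936; ÷24 gives c = 39 px.
Before column 21: the margin + 20 columns + 20 gutters.
Offset = 10 + 20·(39 + 24) = 10 + 1260 = 1270 px.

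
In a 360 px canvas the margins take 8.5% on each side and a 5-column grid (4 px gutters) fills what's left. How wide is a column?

56.56 px

Margins: 8.5% × 360 = 30.6 px each, so content = 360 − 61.2 = 298.8 px.
5c + 4·4 = 298.8 → 5c = 282.8 → c = 56.56 px.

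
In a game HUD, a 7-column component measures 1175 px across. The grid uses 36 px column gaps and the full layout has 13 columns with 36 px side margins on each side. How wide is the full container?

7c + 6·36 = 1175 → 7c = 959 → c = 137 px.
Total width: 2·36 + 13·137 + 12·36 = 2285 px.

2285 px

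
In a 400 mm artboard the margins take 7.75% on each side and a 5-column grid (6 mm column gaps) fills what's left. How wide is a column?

400 × (1 − 2·7.75%) = 400 × 84.5% = 338 mm for the columns.
338 − 4·6 = 314; ÷5 gives c = 62.8 mm.

62.8 mm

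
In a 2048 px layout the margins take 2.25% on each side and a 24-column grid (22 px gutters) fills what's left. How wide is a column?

Margins: 2.25% × 2048 = 46.08 px each, so content = 2048 − 92.16 = 1955.84 px.
1955.84 − 23·22 = 1449.84; ÷24 gives c = 60.41 px.

60.41 px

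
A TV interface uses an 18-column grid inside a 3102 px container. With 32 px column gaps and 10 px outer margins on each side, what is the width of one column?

141 px

Take off 20 px of margins, leaving 3082 px.
Subtracting 17 column gaps of 32 leaves 2538 for 18 columns, so c = 141 px.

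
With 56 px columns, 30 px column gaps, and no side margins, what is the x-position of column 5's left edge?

No margin, so column 5 starts at 4·(column + gutter) = 4·86 = 344 px.

344 px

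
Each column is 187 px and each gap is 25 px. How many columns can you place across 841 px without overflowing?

k columns need k·187 + (k−1)·25 = k·212 − 25.
k·212 − 25 ≤ 841 → k ≤ 866 / 212 ≈ 4.08, so k = 4.

4 columns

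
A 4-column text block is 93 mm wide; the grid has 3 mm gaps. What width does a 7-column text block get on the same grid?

4c + 3·3 = 93 → 4c = 84 → c = 21 mm.
Span of 7: 7·21 + 6·3 = 147 + 18 = 165 mm.

165 mm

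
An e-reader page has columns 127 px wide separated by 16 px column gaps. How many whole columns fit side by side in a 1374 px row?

9 columns

Each extra column adds 127 + 16 = 143 px.
(1374 + 16) / 143 = 9.72, so 9 columns fit.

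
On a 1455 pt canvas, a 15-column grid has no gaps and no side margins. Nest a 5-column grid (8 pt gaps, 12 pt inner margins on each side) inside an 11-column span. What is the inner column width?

202.2 pt

1455 / 15 = 97 pt per column.
11-column span = 11·97 = 1067 pt.
Inner content = 1067 − 2·12 = 1043 pt.
1043 − 4·8 = 1011; ÷5 gives d = 202.2 pt.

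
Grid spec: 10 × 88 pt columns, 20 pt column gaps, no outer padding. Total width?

Total width: 10·88 + 9·20 = 1060 pt.

1060 pt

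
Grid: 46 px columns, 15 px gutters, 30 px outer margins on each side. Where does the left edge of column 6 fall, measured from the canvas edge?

335 px

Column 6 starts at margin + 5·(column + gutter) = 30 + 5·61 = 335 px.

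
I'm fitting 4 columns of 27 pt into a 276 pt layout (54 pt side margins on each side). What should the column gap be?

Take off 108 pt of margins, leaving 168 pt.
Columns use 108 pt, leaving 60 pt across 3 column gaps = 20 pt each.

20 pt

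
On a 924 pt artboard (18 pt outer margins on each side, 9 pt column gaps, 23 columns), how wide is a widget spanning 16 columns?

615 pt

Take off 36 pt of margins, leaving 888 pt.
888 − 22·9 = 690; ÷23 gives c = 30 pt.
16 columns plus 15 column gaps: 480 + 135 = 615 pt.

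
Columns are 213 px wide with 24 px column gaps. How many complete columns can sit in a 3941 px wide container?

k columns need k·213 + (k−1)·24 = k·237 − 24.
k·237 − 24 ≤ 3941 → k ≤ 3965 / 237 ≈ 16.73, so k = 16.

16 columns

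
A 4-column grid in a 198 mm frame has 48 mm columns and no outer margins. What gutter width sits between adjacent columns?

4·48 + 3g = 198 → 3g = 6 → g = 2 mm.

2 mm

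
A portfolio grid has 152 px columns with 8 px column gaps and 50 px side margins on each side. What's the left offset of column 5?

690 px

Before column 5: the margin + 4 columns + 4 column gaps.
Offset = 50 + 4·(152 + 8) = 50 + 640 = 690 px.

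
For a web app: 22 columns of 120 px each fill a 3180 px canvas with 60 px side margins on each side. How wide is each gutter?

20 px

Content width = 3180 − 2·60 = 3060 px.
22 columns take 22·120 = 2640 px; remaining 420 splits into 21 gutters.
g = 420 / 21 = 20 px.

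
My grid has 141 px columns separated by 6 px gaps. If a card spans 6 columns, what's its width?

6-column span = 6·141 + 5·6 = 876 px.

876 px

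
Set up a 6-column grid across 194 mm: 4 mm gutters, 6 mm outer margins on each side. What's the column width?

27 mm

Content width = 194 − 2·6 = 182 mm.
6 columns + 5 gutters: 6c + 5·4 = 182.
6c = 182 − 20 = 162, so c = 27 mm.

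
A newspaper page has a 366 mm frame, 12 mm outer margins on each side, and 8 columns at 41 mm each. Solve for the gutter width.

2 mm

Take off 24 mm of margins, leaving 342 mm.
8 columns take 8·41 = 328 mm; remaining 14 splits into 7 gutters.
g = 14 / 7 = 2 mm.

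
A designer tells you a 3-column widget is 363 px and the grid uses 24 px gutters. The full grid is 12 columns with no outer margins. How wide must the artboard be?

1524 px

Subtracting 2 gutters of 24 leaves 315 for 3 columns, so c = 105 px.
Summing: 1260 + 264 = 1524 px.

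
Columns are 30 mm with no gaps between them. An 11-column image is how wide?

With no gaps, 11 columns span 11·30 = 330 mm.

330 mm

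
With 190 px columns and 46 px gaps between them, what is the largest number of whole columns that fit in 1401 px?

Each extra column adds 190 + 46 = 236 px.
(1401 + 46) / 236 = 6.13, so 6 columns fit.

6 columns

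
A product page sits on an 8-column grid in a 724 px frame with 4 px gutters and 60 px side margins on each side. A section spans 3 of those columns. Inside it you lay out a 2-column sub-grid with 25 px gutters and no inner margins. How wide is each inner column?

Outer content = 724 − 2·60 = 604 px.
8c + 7·4 = 604 → 8c = 576 → c = 72 px.
3 columns plus 2 gutters: 216 + 8 = 224 px.
2 columns + 1 gutter: 2d + 1·25 = 224.
2d = 224 − 25 = 199, so d = 99.5 px.

99.5 px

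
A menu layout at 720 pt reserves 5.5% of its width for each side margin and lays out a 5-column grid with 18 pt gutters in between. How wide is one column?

113.76 pt

Margins: 5.5% × 720 = 39.6 pt each, so content = 720 − 79.2 = 640.8 pt.
640.8 − 4·18 = 568.8; ÷5 gives c = 113.76 pt.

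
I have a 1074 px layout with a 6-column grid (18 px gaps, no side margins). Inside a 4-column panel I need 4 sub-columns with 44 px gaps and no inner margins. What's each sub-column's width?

144.5 px

6 columns + 5 gaps: 6c + 5·18 = 1074.
6c = 1074 − 90 = 984, so c = 164 px.
Span of 4: 4·164 + 3·18 = 656 + 54 = 710 px.
710 − 3·44 = 578; ÷4 gives d = 144.5 px.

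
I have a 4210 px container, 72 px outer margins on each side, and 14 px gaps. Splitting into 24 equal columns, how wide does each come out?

156 px

Subtract both margins: 4210 − 2·72 = 4066 px.
24c + 23·14 = 4066 → 24c = 3744 → c = 156 px.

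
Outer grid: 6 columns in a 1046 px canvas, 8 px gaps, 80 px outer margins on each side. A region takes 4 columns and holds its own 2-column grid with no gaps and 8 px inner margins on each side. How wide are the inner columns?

Take off 160 px of margins, leaving 886 px.
6c + 5·8 = 886 → 6c = 846 → c = 141 px.
Span of 4: 4·141 + 3·8 = 564 + 24 = 588 px.
Inner content = 588 − 2·8 = 572 px.
572 / 2 = 286 px per column.

286 px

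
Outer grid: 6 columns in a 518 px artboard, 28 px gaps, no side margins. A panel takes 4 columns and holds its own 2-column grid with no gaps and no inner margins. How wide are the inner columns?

6c + 5·28 = 518 → 6c = 378 → c = 63 px.
4 columns plus 3 gaps: 252 + 84 = 336 px.
336 / 2 = 168 px per column.

168 px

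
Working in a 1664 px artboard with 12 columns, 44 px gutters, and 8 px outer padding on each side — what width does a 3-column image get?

Take off 16 px of margins, leaving 1648 px.
12 columns + 11 gutters: 12c + 11·44 = 1648.
12c = 1648 − 484 = 1164, so c = 97 px.
3 columns plus 2 gutters: 291 + 88 = 379 px.

379 px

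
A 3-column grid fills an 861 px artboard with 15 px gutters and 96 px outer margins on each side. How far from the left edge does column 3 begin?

552 px

Content = 861 − 2·96 = 669 px.
3 columns + 2 gutters: 3c + 2·15 = 669.
3c = 669 − 30 = 639, so c = 213 px.
Before column 3: the margin + 2 columns + 2 gutters.
Offset = 96 + 2·(213 + 15) = 96 + 456 = 552 px.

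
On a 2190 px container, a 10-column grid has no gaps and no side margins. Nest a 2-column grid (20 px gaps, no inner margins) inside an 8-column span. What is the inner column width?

2190 / 10 = 219 px per column.
With no gaps, 8 columns span 8·219 = 1752 px.
1752 − 1·20 = 1732; ÷2 gives d = 866 px.

866 px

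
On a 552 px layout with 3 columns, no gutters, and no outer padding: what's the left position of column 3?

368 px

552 / 3 = 184 px per column.
Each column+gutter stride is 184 px; with no margin, 2 of them is 368 px.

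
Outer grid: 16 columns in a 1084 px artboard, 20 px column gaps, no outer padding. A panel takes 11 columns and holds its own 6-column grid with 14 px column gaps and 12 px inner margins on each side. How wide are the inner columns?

107.5 px

1084 − 15·20 = 784; ÷16 gives c = 49 px.
11 columns plus 10 column gaps: 539 + 200 = 739 px.
Inner content = 739 − 2·12 = 715 px.
715 − 5·14 = 645; ÷6 gives d = 107.5 px.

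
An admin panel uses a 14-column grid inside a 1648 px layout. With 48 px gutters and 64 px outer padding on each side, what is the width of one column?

Subtract both margins: 1648 − 2·64 = 1520 px.
Subtracting 13 gutters of 48 leaves 896 for 14 columns, so c = 64 px.

64 px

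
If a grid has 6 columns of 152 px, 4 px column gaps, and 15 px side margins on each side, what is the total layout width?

Adding margins, columns and gutters: 30 + 912 + 20 = 962 px.

962 px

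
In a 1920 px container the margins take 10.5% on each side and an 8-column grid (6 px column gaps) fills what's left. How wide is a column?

184.35 px

Margins: 10.5% × 1920 = 201.6 px each, so content = 1920 − 403.2 = 1516.8 px.
Subtracting 7 column gaps of 6 leaves 1474.8 for 8 columns, so c = 184.35 px.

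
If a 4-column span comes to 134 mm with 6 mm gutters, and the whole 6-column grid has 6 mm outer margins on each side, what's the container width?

4 columns + 3 gutters: 4c + 3·6 = 134.
4c = 134 − 18 = 116, so c = 29 mm.
Container = 2·6 + 6·29 + 5·6 = 12 + 174 + 30 = 216 mm.

216 mm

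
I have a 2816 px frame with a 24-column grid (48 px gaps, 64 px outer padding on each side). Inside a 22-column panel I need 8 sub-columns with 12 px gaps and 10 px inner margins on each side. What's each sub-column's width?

Subtract both margins: 2816 − 2·64 = 2688 px.
24 columns + 23 gaps: 24c + 23·48 = 2688.
24c = 2688 − 1104 = 1584, so c = 66 px.
22-column span = 22·66 + 21·48 = 2460 px.
Inner content = 2460 − 2·10 = 2440 px.
8 columns + 7 gaps: 8d + 7·12 = 2440.
8d = 2440 − 84 = 2356, so d = 294.5 px.

294.5 px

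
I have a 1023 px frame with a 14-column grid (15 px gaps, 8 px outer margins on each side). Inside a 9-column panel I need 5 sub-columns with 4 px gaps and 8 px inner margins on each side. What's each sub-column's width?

122 px

Subtract both margins: 1023 − 2·8 = 1007 px.
1007 − 13·15 = 812; ÷14 gives c = 58 px.
9 columns plus 8 gaps: 522 + 120 = 642 px.
Inner content = 642 − 2·8 = 626 px.
5 columns + 4 gaps: 5d + 4·4 = 626.
5d = 626 − 16 = 610, so d = 122 px.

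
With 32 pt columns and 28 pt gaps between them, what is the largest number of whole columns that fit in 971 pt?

Each extra column adds 32 + 28 = 60 pt.
(971 + 28) / 60 = 16.65, so 16 columns fit.

16 columns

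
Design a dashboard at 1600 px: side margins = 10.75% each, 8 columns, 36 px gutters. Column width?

125.5 px

Margins: 10.75% × 1600 = 172 px each, so content = 1600 − 344 = 1256 px.
Subtracting 7 gutters of 36 leaves 1004 for 8 columns, so c = 125.5 px.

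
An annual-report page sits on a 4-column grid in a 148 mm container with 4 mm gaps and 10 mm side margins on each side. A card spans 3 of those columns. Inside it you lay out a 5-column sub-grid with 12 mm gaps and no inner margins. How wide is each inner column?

Inside the margins: 148 − 20 = 128 mm.
4 columns + 3 gaps: 4c + 3·4 = 128.
4c = 128 − 12 = 116, so c = 29 mm.
3-column span = 3·29 + 2·4 = 95 mm.
5 columns + 4 gaps: 5d + 4·12 = 95.
5d = 95 − 48 = 47, so d = 9.4 mm.

9.4 mm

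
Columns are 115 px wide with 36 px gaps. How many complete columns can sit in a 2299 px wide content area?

Each extra column adds 115 + 36 = 151 px.
(2299 + 36) / 151 = 15.46, so 15 columns fit.

15 columns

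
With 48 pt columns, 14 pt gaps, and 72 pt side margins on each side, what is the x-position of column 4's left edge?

258 pt

Each column+gutter stride is 62 pt; 3 of them past the 72 pt margin is 72 + 186 = 258 pt.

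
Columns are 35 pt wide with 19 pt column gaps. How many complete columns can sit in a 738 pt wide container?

Each extra column adds 35 + 19 = 54 pt.
(738 + 19) / 54 = 14.02, so 14 columns fit.

14 columns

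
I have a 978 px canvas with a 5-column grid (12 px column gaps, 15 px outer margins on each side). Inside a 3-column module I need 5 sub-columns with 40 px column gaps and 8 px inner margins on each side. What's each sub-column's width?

Outer content = 978 − 2·15 = 948 px.
5c + 4·12 = 948 → 5c = 900 → c = 180 px.
3 columns plus 2 column gaps: 540 + 24 = 564 px.
Inner content = 564 − 2·8 = 548 px.
5 columns + 4 column gaps: 5d + 4·40 = 548.
5d = 548 − 160 = 388, so d = 77.6 px.

77.6 px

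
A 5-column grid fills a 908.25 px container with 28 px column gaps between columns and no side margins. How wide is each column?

5c + 4·28 = 908.25 → 5c = 796.25 → c = 159.25 px.

159.25 px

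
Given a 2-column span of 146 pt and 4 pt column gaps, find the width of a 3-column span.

221 pt

146 − 1·4 = 142; ÷2 gives c = 71 pt.
Span of 3: 3·71 + 2·4 = 213 + 8 = 221 pt.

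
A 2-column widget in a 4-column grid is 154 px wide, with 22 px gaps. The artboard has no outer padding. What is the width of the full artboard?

330 px

2c + 1·22 = 154 → 2c = 132 → c = 66 px.
Artboard = 4·66 + 3·22 = 264 + 66 = 330 px.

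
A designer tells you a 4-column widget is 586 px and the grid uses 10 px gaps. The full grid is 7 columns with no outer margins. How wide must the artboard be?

1033 px

586 − 3·10 = 556; ÷4 gives c = 139 px.
Total width: 7·139 + 6·10 = 1033 px.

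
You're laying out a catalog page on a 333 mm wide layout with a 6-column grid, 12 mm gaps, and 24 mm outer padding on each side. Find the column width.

Content width = 333 − 2·24 = 285 mm.
6c + 5·12 = 285 → 6c = 225 → c = 37.5 mm.

37.5 mm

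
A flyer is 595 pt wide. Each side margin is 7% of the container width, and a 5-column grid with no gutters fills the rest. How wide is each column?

102.34 pt

Each margin = 7% of 595 = 41.65 pt; content = 595 − 2·41.65 = 511.7 pt.
5c = 511.7 → c = 102.34 pt.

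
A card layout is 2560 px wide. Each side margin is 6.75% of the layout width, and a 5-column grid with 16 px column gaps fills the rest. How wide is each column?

Margins: 6.75% × 2560 = 172.8 px each, so content = 2560 − 345.6 = 2214.4 px.
Subtracting 4 column gaps of 16 leaves 2150.4 for 5 columns, so c = 430.08 px.

430.08 px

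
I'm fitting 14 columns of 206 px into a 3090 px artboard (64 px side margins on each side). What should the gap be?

Inside the margins: 3090 − 128 = 2962 px.
14·206 + 13g = 2962 → 13g = 78 → g = 6 px.

6 px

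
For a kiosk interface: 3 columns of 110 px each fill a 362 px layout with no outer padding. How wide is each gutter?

3 columns take 3·110 = 330 px; remaining 32 splits into 2 gutters.
g = 32 / 2 = 16 px.

16 px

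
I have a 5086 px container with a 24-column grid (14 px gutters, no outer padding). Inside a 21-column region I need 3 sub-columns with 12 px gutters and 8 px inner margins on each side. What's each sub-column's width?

Subtracting 23 gutters of 14 leaves 4764 for 24 columns, so c = 198.5 px.
21-column span = 21·198.5 + 20·14 = 4448.5 px.
Inner content = 4448.5 − 2·8 = 4432.5 px.
Subtracting 2 gutters of 12 leaves 4408.5 for 3 columns, so d = 1469.5 px.

1469.5 px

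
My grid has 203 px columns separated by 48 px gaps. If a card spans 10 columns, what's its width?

10 columns plus 9 gaps: 2030 + 432 = 2462 px.

2462 px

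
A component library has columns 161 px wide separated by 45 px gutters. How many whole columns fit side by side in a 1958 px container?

k columns need k·161 + (k−1)·45 = k·206 − 45.
k·206 − 45 ≤ 1958 → k ≤ 2003 / 206 ≈ 9.72, so k = 9.

9 columns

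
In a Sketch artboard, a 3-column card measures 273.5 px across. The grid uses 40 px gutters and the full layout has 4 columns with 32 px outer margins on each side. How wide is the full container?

3 columns + 2 gutters: 3c + 2·40 = 273.5.
3c = 273.5 − 80 = 193.5, so c = 64.5 px.
Container = 2·32 + 4·64.5 + 3·40 = 64 + 258 + 120 = 442 px.

442 px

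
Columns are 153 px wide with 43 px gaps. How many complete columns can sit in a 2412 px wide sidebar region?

k columns need k·153 + (k−1)·43 = k·196 − 43.
k·196 − 43 ≤ 2412 → k ≤ 2455 / 196 ≈ 12.53, so k = 12.

12 columns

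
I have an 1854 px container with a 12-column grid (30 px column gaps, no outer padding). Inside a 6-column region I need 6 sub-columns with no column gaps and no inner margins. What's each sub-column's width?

12c + 11·30 = 1854 → 12c = 1524 → c = 127 px.
6-column span = 6·127 + 5·30 = 912 px.
6d = 912 → d = 152 px.

152 px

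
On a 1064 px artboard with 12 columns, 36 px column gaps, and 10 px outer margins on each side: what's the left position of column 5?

370 px

Content = 1064 − 2·10 = 1044 px.
1044 − 11·36 = 648; ÷12 gives c = 54 px.
Column 5 starts at margin + 4·(column + gutter) = 10 + 4·90 = 370 px.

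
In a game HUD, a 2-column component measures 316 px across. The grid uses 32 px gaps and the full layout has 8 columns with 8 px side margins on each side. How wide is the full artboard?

1376 px

2c + 1·32 = 316 → 2c = 284 → c = 142 px.
Total width: 2·8 + 8·142 + 7·32 = 1376 px.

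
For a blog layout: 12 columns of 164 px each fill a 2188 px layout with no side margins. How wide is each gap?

Columns use 1968 px, leaving 220 px across 11 gaps = 20 px each.

20 px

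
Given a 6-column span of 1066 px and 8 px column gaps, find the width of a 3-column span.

Subtracting 5 column gaps of 8 leaves 1026 for 6 columns, so c = 171 px.
3-column span = 3·171 + 2·8 = 529 px.

529 px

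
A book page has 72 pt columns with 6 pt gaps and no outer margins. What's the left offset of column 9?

624 pt

No margin, so column 9 starts at 8·(column + gutter) = 8·78 = 624 pt.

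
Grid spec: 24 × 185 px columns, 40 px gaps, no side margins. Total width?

5360 px

Summing: 4440 + 920 = 5360 px.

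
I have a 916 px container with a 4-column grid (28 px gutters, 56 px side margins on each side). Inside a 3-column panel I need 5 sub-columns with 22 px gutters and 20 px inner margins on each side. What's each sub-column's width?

93.6 px

Take off 112 px of margins, leaving 804 px.
Subtracting 3 gutters of 28 leaves 720 for 4 columns, so c = 180 px.
3-column span = 3·180 + 2·28 = 596 px.
Inner content = 596 − 2·20 = 556 px.
5d + 4·22 = 556 → 5d = 468 → d = 93.6 px.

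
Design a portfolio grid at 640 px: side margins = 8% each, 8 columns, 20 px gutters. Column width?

49.7 px

Each margin = 8% of 640 = 51.2 px; content = 640 − 2·51.2 = 537.6 px.
8 columns + 7 gutters: 8c + 7·20 = 537.6.
8c = 537.6 − 140 = 397.6, so c = 49.7 px.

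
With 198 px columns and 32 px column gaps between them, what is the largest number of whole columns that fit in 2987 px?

13 columns

k columns need k·198 + (k−1)·32 = k·230 − 32.
k·230 − 32 ≤ 2987 → k ≤ 3019 / 230 ≈ 13.13, so k = 13.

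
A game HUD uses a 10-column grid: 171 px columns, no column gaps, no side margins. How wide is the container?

1710 px

Summing: 1710 = 1710 px.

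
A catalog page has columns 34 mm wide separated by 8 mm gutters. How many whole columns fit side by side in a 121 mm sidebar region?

3 columns

3 columns: 3·34 + 2·8 = 118 mm ≤ 121.
4 columns: 160 mm > 121. So 3.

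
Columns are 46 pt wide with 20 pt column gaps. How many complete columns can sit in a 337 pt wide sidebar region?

5 columns: 5·46 + 4·20 = 310 pt ≤ 337.
6 columns: 376 pt > 337. So 5.

5 columns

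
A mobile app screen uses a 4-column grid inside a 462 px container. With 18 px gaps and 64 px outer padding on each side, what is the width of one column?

70 px

Inside the margins: 462 − 128 = 334 px.
Subtracting 3 gaps of 18 leaves 280 for 4 columns, so c = 70 px.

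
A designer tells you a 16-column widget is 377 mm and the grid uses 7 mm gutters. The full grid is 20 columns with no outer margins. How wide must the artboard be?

473 mm

16c + 15·7 = 377 → 16c = 272 → c = 17 mm.
Total width: 20·17 + 19·7 = 473 mm.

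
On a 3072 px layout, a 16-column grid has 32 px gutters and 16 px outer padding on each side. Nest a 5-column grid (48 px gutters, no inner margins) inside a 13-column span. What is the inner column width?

Take off 32 px of margins, leaving 3040 px.
Subtracting 15 gutters of 32 leaves 2560 for 16 columns, so c = 160 px.
13 columns plus 12 gutters: 2080 + 384 = 2464 px.
2464 − 4·48 = 2272; ÷5 gives d = 454.4 px.

454.4 px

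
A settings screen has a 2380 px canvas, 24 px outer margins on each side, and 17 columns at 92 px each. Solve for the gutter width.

48 px

Inside the margins: 2380 − 48 = 2332 px.
17·92 + 16g = 2332 → 16g = 768 → g = 48 px.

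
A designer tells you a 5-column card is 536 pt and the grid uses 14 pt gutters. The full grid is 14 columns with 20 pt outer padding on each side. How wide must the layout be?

1566 pt

Subtracting 4 gutters of 14 leaves 480 for 5 columns, so c = 96 pt.
Total width: 2·20 + 14·96 + 13·14 = 1566 pt.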